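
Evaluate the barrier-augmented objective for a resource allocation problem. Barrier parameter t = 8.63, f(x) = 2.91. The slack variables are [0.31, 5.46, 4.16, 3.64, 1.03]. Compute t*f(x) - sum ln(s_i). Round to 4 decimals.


Step 1: Compute log-barrier.
ln values: [-1.1712, 1.6974, 1.4255, 1.292, 0.0296]
phi = -(-1.1712 + 1.6974 + 1.4255 + 1.292 + 0.0296) = -3.2733
Step 2: Compute augmented objective.
t*f(x) = 8.63*2.91 = 25.1133
Total = 25.1133 - 3.2733 = 21.84


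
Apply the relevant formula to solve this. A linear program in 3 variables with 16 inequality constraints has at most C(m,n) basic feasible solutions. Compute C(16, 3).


Each vertex corresponds to some choice of n active constraints out of m, so the number of vertices is at most C(m, n) = m! / (n!(m-n)!).
m = 16, n = 3
Numerator: 16 * 15 * 14
Denominator: 3! = 6
C(16, 3) = 560


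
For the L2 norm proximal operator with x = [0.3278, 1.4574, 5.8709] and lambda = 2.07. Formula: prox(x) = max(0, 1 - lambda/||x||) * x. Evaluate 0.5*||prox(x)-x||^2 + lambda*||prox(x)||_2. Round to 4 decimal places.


Step 1: Compute ||x||.
||x|| = 6.058
Step 2: Compute scaling factor.
scale = max(0, 1 - 2.07/6.058) = 0.6583
Step 3: prox(x) = [0.2158, 0.9594, 3.8648]
||prox(x)|| = 3.988
Step 4: Proximal objective.
0.5*||prox-x||^2 = 2.1425
lambda*||prox|| = 8.2552
Total = 10.3975


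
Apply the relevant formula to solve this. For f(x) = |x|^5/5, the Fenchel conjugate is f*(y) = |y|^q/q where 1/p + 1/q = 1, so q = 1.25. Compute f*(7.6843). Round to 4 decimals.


The conjugate exponent q satisfies 1/p + 1/q = 1.
p = 5, so q = 5/(5 - 1) = 1.25
|y|^q = 7.6843^1.25 = 12.794
f*(7.6843) = 12.794 / 1.25 = 10.2352


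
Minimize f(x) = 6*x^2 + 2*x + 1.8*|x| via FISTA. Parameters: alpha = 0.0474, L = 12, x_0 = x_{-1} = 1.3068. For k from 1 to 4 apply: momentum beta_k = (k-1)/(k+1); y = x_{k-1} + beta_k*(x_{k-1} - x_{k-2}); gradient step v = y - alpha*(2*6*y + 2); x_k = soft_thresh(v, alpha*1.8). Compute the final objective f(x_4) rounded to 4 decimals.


FISTA on f(x) = 6*x^2 + 2*x + 1.8*|x|
L = 12, alpha = 0.0474
Iteration 1: beta = 0.0, y = 1.3068 + 0.0*(1.3068 - 1.3068) = 1.3068
  grad(y) = 17.6816, v = y - alpha*grad = 0.4687
  prox(v) = soft_thresh(0.4687, 0.0853) = 0.3834
Iteration 2: beta = 0.3333, y = 0.3834 + 0.3333*(0.3834 - 1.3068) = 0.0756
  grad(y) = 2.9068, v = y - alpha*grad = -0.0622
  prox(v) = soft_thresh(-0.0622, 0.0853) = 0.0
Iteration 3: beta = 0.5, y = 0.0 + 0.5*(0.0 - 0.3834) = -0.1917
  grad(y) = -0.3002, v = y - alpha*grad = -0.1775
  prox(v) = soft_thresh(-0.1775, 0.0853) = -0.0921
Iteration 4: beta = 0.6, y = -0.0921 + 0.6*(-0.0921 - 0.0) = -0.1474
  grad(y) = 0.231, v = y - alpha*grad = -0.1584
  prox(v) = soft_thresh(-0.1584, 0.0853) = -0.073
f(x_4) = 6*(-0.073)^2 + 2*(-0.073) + 1.8*|-0.073| = 0.0174


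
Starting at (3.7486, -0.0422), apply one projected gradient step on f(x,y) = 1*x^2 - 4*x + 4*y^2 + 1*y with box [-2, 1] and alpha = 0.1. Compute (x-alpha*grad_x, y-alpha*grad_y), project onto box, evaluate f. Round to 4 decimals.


Step 1: Compute gradient at (3.7486, -0.0422).
grad_x = 2*1*3.7486 - 4 = 3.4972
grad_y = 2*4*-0.0422 + 1 = 0.6624
Step 2: Gradient step.
x_raw = 3.7486 - 0.1*3.4972 = 3.3989
y_raw = -0.0422 - 0.1*0.6624 = -0.1084
Step 3: Project onto [-2, 1].
x_proj = clip(3.3989) = 1.0
y_proj = clip(-0.1084) = -0.1084
Step 4: Evaluate f.
f(1.0, -0.1084) = -3.0614


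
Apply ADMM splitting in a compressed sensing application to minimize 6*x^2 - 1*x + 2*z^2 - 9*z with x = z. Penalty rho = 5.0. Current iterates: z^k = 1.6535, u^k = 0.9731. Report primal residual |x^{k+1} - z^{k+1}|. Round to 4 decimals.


ADMM iteration with rho = 5.0, z^k = 1.6535, u^k = 0.9731
Step 1: x-update.
Minimize 6*x^2 - 1*x + (5.0/2)*(x - 1.6535 + 0.9731)^2
FOC: (2*6 + 5.0)*x = 1 + 5.0*(1.6535 - 0.9731)
x^{k+1} = 0.2589
Step 2: z-update.
Minimize 2*z^2 - 9*z + (5.0/2)*(0.2589 - z + 0.9731)^2
FOC: (2*2 + 5.0)*z = 9 + 5.0*(0.2589 + 0.9731)
z^{k+1} = 1.6845
Step 3: u-update.
u^{k+1} = 0.9731 + 0.2589 - 1.6845 = -0.4524
Step 4: Primal residual = |0.2589 - 1.6845| = 1.4255


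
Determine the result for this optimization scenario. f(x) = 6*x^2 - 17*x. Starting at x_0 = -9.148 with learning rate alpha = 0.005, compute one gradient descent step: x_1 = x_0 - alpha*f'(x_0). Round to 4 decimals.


We compute the gradient at x_0 and apply the update.
f'(x) = 12*x - 17
f'(-9.148) = 12*-9.148 - 17 = -126.776
x_1 = -9.148 - 0.005*-126.776 = -8.5141


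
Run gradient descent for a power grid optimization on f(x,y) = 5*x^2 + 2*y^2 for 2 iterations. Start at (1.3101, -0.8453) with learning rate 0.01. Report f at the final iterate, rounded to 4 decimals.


Gradient descent on f(x,y) = 5*x^2 + 2*y^2.
Starting point: (1.3101, -0.8453), alpha = 0.01
Step 1: grad_x = 2*5*1.3101 = 13.101, grad_y = 2*2*-0.8453 = -3.3812
  x_1 = 1.3101 - 0.01*13.101 = 1.1791
  y_1 = -0.8453 - 0.01*-3.3812 = -0.8115
Step 2: grad_x = 2*5*1.1791 = 11.7909, grad_y = 2*2*-0.8115 = -3.246
  x_2 = 1.1791 - 0.01*11.7909 = 1.0612
  y_2 = -0.8115 - 0.01*-3.246 = -0.779
f(1.0612, -0.779) = 5*1.0612^2 + 2*(-0.779)^2 = 6.8443


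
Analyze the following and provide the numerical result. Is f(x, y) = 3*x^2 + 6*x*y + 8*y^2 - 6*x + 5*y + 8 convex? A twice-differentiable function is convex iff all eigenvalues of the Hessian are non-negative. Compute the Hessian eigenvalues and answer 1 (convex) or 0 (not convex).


The Hessian of f(x,y) = 3*x^2 + 6*x*y + 8*y^2 - 6*x + 5*y + 8 is:
H = [[6, 6], [6, 16]]
Trace = 6 + 16 = 22
Determinant = 6*16 - (6)^2 = 60
Discriminant = (22)^2 - 4*60 = 244.0
Eigenvalues: lambda_1 = 3.1898, lambda_2 = 18.8102
The function is convex.

1


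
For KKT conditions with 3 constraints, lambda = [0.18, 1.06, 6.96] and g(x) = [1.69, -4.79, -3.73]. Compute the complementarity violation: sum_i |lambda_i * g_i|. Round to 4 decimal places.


KKT complementary slackness check:
lambda_1 * g_1 = 0.18 * 1.69 = 0.3042
lambda_2 * g_2 = 1.06 * -4.79 = -5.0774
lambda_3 * g_3 = 6.96 * -3.73 = -25.9608
Total violation = 0.3042 + 5.0774 + 25.9608 = 31.3424


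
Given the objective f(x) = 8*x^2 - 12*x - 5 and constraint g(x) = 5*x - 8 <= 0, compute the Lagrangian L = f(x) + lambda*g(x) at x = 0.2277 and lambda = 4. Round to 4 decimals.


Step 1: Evaluate f(x).
f(0.2277) = 8*0.2277^2 - 12*0.2277 - 5 = -7.3176
Step 2: Evaluate g(x).
g(0.2277) = 5*0.2277 - 8 = -6.8615
Step 3: Compute Lagrangian.
L = -7.3176 + 4*-6.8615 = -34.7636


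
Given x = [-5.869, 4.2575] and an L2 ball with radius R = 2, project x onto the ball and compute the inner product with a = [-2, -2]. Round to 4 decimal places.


Step 1: Compute ||x|| (intermediates to 6 decimals).
||x|| = sqrt((-5.869)^2 + 4.2575^2) = 7.250618
Step 2: Project.
Since ||x|| > R, scale = R/||x|| = 2/7.250618 = 0.275839, proj(x) = scale * x
proj(x) = [-1.618899, 1.174385]
Step 3: Dot product.
a^T * proj(x) = -2*(-1.618899) - 2*1.174385 = 0.889


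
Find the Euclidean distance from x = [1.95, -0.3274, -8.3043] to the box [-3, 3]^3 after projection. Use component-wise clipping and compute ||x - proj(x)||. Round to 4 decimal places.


Project each component onto [-3, 3].
clip(1.95) = 1.95, clip(-0.3274) = -0.3274, clip(-8.3043) = -3.0
Projection = [1.95, -0.3274, -3.0]
Squared diffs: [0.0, 0.0, 28.1356]
Distance = sqrt(28.1356) = 5.3043


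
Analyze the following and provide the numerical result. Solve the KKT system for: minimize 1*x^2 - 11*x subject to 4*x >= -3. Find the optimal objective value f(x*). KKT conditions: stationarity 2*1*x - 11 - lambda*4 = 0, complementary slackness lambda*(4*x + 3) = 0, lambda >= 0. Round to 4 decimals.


Step 1: Try lambda = 0 (constraint inactive).
Stationarity: 2*1*x - 11 = 0
x* = 11/(2*1) = 5.5
Check constraint: 4*5.5 = 22.0 >= -3 -- satisfied.
Step 2: Compute optimal value.
f(x*) = 1*5.5^2 - 11*5.5 = -30.25


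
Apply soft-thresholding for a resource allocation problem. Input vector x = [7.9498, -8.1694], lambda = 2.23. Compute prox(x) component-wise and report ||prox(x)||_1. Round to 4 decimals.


Soft-thresholding with lambda = 2.23:
prox(7.9498) = sign(7.9498)*max(|7.9498| - 2.23, 0) = 5.7198
prox(-8.1694) = sign(-8.1694)*max(|-8.1694| - 2.23, 0) = -5.9394
prox(x) = [5.7198, -5.9394]
||prox(x)||_1 = 5.7198 + 5.9394 = 11.6592


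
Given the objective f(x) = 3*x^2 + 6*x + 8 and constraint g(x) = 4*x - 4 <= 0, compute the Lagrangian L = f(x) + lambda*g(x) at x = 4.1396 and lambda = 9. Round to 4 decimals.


Step 1: Evaluate f(x).
f(4.1396) = 3*4.1396^2 + 6*4.1396 + 8 = 84.2465
Step 2: Evaluate g(x).
g(4.1396) = 4*4.1396 - 4 = 12.5584
Step 3: Compute Lagrangian.
L = 84.2465 + 9*12.5584 = 197.2721


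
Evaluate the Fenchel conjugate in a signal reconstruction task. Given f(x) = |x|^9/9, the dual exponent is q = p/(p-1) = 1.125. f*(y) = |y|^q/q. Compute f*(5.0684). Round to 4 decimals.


The conjugate exponent q satisfies 1/p + 1/q = 1.
p = 9, so q = 9/(9 - 1) = 1.125
|y|^q = 5.0684^1.125 = 6.2084
f*(5.0684) = 6.2084 / 1.125 = 5.5186


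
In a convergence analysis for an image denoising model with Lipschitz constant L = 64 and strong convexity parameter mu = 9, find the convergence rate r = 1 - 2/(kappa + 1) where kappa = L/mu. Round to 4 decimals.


Step 1: Compute the condition number.
kappa = L/mu = 64/9 = 7.1111
Step 2: Compute the convergence rate.
r = 1 - 2/(kappa + 1) = 1 - 2*mu/(L + mu) = (L - mu)/(L + mu) = 55/73 = 0.7534


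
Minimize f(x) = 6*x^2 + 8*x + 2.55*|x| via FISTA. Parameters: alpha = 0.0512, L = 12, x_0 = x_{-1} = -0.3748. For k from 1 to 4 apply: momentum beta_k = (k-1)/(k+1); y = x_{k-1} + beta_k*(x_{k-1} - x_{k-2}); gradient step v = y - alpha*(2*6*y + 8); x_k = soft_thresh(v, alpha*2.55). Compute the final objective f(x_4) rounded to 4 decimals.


FISTA on f(x) = 6*x^2 + 8*x + 2.55*|x|
L = 12, alpha = 0.0512
Iteration 1: beta = 0.0, y = -0.3748 + 0.0*(-0.3748 + 0.3748) = -0.3748
  grad(y) = 3.5024, v = y - alpha*grad = -0.5541
  prox(v) = soft_thresh(-0.5541, 0.1306) = -0.4236
Iteration 2: beta = 0.3333, y = -0.4236 + 0.3333*(-0.4236 + 0.3748) = -0.4398
  grad(y) = 2.7222, v = y - alpha*grad = -0.5792
  prox(v) = soft_thresh(-0.5792, 0.1306) = -0.4486
Iteration 3: beta = 0.5, y = -0.4486 + 0.5*(-0.4486 + 0.4236) = -0.4612
  grad(y) = 2.466, v = y - alpha*grad = -0.5874
  prox(v) = soft_thresh(-0.5874, 0.1306) = -0.4569
Iteration 4: beta = 0.6, y = -0.4569 + 0.6*(-0.4569 + 0.4486) = -0.4618
  grad(y) = 2.4583, v = y - alpha*grad = -0.5877
  prox(v) = soft_thresh(-0.5877, 0.1306) = -0.4571
f(x_4) = 6*(-0.4571)^2 + 8*(-0.4571) + 2.55*|-0.4571| = -1.2376


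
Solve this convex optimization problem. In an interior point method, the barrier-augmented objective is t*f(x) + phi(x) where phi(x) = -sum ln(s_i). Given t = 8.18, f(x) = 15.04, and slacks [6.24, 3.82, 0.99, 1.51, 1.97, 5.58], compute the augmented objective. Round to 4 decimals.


Step 1: Compute log-barrier.
ln values: [1.831, 1.3403, -0.0101, 0.4121, 0.678, 1.7192]
phi = -(1.831 + 1.3403 - 0.0101 + 0.4121 + 0.678 + 1.7192) = -5.9705
Step 2: Compute augmented objective.
t*f(x) = 8.18*15.04 = 123.0272
Total = 123.0272 - 5.9705 = 117.0567


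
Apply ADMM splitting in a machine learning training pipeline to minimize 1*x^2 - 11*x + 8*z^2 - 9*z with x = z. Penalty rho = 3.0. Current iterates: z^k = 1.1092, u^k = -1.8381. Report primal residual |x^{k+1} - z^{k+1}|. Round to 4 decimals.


ADMM iteration with rho = 3.0, z^k = 1.1092, u^k = -1.8381
Step 1: x-update.
Minimize 1*x^2 - 11*x + (3.0/2)*(x - 1.1092 - 1.8381)^2
FOC: (2*1 + 3.0)*x = 11 + 3.0*(1.1092 + 1.8381)
x^{k+1} = 3.9684
Step 2: z-update.
Minimize 8*z^2 - 9*z + (3.0/2)*(3.9684 - z - 1.8381)^2
FOC: (2*8 + 3.0)*z = 9 + 3.0*(3.9684 - 1.8381)
z^{k+1} = 0.81
Step 3: u-update.
u^{k+1} = -1.8381 + 3.9684 - 0.81 = 1.3202
Step 4: Primal residual = |3.9684 - 0.81| = 3.1583


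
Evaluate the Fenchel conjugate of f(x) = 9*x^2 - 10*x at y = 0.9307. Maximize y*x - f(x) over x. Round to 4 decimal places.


f*(y) = sup_x {y*x - a*x^2 - b*x} = sup_x {(y-b)*x - a*x^2}
FOC: (y - b) - 2a*x = 0 => x* = (y - b)/(2a)
x* = (0.9307 + 10)/(2*9) = 0.6073
f*(0.9307) = (y-b)^2/(4a) = (0.9307 + 10)^2/(4*9)
= 119.4802/36 = 3.3189


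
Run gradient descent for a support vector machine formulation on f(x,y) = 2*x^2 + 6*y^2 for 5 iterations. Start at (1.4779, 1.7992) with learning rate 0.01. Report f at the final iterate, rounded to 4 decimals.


Gradient descent on f(x,y) = 2*x^2 + 6*y^2.
Starting point: (1.4779, 1.7992), alpha = 0.01
Step 1: grad_x = 2*2*1.4779 = 5.9116, grad_y = 2*6*1.7992 = 21.5904
  x_1 = 1.4779 - 0.01*5.9116 = 1.4188
  y_1 = 1.7992 - 0.01*21.5904 = 1.5833
Step 2: grad_x = 2*2*1.4188 = 5.6751, grad_y = 2*6*1.5833 = 18.9996
  x_2 = 1.4188 - 0.01*5.6751 = 1.362
  y_2 = 1.5833 - 0.01*18.9996 = 1.3933
Step 3: grad_x = 2*2*1.362 = 5.4481, grad_y = 2*6*1.3933 = 16.7196
  x_3 = 1.362 - 0.01*5.4481 = 1.3076
  y_3 = 1.3933 - 0.01*16.7196 = 1.2261
Step 4: grad_x = 2*2*1.3076 = 5.2302, grad_y = 2*6*1.2261 = 14.7133
  x_4 = 1.3076 - 0.01*5.2302 = 1.2552
  y_4 = 1.2261 - 0.01*14.7133 = 1.079
Step 5: grad_x = 2*2*1.2552 = 5.021, grad_y = 2*6*1.079 = 12.9477
  x_5 = 1.2552 - 0.01*5.021 = 1.205
  y_5 = 1.079 - 0.01*12.9477 = 0.9495
f(1.205, 0.9495) = 2*1.205^2 + 6*0.9495^2 = 8.3135


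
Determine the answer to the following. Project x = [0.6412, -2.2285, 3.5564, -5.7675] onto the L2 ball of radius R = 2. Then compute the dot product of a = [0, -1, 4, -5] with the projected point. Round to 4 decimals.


Step 1: Compute ||x|| (intermediates to 6 decimals).
||x|| = sqrt(0.6412^2 + (-2.2285)^2 + 3.5564^2 + (-5.7675)^2) = 7.161661
Step 2: Project.
Since ||x|| > R, scale = R/||x|| = 2/7.161661 = 0.279265, proj(x) = scale * x
proj(x) = [0.179065, -0.622342, 0.993178, -1.610661]
Step 3: Dot product.
a^T * proj(x) = 0*0.179065 - 1*(-0.622342) + 4*0.993178 - 5*(-1.610661) = 12.6484


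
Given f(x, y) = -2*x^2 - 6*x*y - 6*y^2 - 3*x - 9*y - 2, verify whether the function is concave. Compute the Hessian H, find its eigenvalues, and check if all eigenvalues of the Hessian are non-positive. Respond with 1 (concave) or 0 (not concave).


The Hessian of f(x,y) = -2*x^2 - 6*x*y - 6*y^2 - 3*x - 9*y - 2 is:
H = [[-4, -6], [-6, -12]]
Trace = -4 - 12 = -16
Determinant = -4*-12 - (-6)^2 = 12
Discriminant = (-16)^2 - 4*12 = 208.0
Eigenvalues: lambda_1 = -15.2111, lambda_2 = -0.7889
The function is concave.

1


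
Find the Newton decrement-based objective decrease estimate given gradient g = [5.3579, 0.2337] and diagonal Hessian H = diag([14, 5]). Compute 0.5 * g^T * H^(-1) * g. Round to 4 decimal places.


Step 1: H is diagonal, so H^(-1) * g = [0.3827, 0.0467].
Step 2: g^T H^(-1) g = sum_i g_i^2 / H_ii
  = (5.3579)^2/14 + (0.2337)^2/5
  = 2.0505 + 0.0109 = 2.0614
Step 3: Objective decrease = 0.5 * g^T H^(-1) g = 1.0307


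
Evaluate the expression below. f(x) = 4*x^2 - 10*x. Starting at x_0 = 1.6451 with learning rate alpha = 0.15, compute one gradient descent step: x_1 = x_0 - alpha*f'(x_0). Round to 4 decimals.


We compute the gradient at x_0 and apply the update.
f'(x) = 8*x - 10
f'(1.6451) = 8*1.6451 - 10 = 3.1608
x_1 = 1.6451 - 0.15*3.1608 = 1.171


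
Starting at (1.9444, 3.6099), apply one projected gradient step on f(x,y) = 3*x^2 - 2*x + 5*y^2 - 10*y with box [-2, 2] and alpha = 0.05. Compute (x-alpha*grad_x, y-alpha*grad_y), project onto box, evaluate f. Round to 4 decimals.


Step 1: Compute gradient at (1.9444, 3.6099).
grad_x = 2*3*1.9444 - 2 = 9.6664
grad_y = 2*5*3.6099 - 10 = 26.099
Step 2: Gradient step.
x_raw = 1.9444 - 0.05*9.6664 = 1.4611
y_raw = 3.6099 - 0.05*26.099 = 2.305
Step 3: Project onto [-2, 2].
x_proj = clip(1.4611) = 1.4611
y_proj = clip(2.305) = 2.0
Step 4: Evaluate f.
f(1.4611, 2.0) = 3.4821


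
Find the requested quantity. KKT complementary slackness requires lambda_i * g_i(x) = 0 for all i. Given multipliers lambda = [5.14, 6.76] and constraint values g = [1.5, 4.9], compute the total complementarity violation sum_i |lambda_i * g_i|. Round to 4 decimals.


KKT complementary slackness check:
lambda_1 * g_1 = 5.14 * 1.5 = 7.71
lambda_2 * g_2 = 6.76 * 4.9 = 33.124
Total violation = 7.71 + 33.124 = 40.834


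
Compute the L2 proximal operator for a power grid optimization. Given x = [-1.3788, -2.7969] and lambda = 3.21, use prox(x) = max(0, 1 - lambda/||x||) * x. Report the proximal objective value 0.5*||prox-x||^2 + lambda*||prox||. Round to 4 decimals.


Step 1: Compute ||x||.
||x|| = 3.1183
Step 2: Compute scaling factor.
scale = max(0, 1 - 3.21/3.1183) = 0.0
Step 3: prox(x) = [-0.0, -0.0]
||prox(x)|| = 0.0
Step 4: Proximal objective.
0.5*||prox-x||^2 = 4.8619
lambda*||prox|| = 0.0
Total = 4.8619


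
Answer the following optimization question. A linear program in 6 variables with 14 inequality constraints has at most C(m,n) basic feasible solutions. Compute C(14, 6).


Each vertex corresponds to some choice of n active constraints out of m, so the number of vertices is at most C(m, n) = m! / (n!(m-n)!).
m = 14, n = 6
Numerator: 14 * 13 * 12 * 11 * 10 * 9
Denominator: 6! = 720
C(14, 6) = 3003


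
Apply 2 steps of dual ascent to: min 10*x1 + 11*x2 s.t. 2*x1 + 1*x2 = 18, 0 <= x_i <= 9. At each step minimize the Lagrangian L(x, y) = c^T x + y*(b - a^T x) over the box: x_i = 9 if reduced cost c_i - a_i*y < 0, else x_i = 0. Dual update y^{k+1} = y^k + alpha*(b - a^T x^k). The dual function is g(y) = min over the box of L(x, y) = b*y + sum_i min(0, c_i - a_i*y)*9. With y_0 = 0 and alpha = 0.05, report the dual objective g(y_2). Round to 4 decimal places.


Dual ascent for LP: min 10*x1 + 11*x2, 2*x1 + 1*x2 = 18, 0 <= x_i <= 9
Step 1: y^k = 0.0, reduced costs: (10.0, 11.0)
  x^k = (0.0, 0.0), subgradient = b - a^T x = 18.0
  y^{k+1} = 0.0 + 0.05*18.0 = 0.9
Step 2: y^k = 0.9, reduced costs: (8.2, 10.1)
  x^k = (0.0, 0.0), subgradient = b - a^T x = 18.0
  y^{k+1} = 0.9 + 0.05*18.0 = 1.8
Dual objective at y_2 = 1.8: reduced costs (6.4, 9.2), box minimizer x = (0.0, 0.0)
g(y_2) = b*y + (c1 - a1*y)*x1 + (c2 - a2*y)*x2 = 18*1.8 + 6.4*0.0 + 9.2*0.0 = 32.4 + 0.0 + 0.0 = 32.4


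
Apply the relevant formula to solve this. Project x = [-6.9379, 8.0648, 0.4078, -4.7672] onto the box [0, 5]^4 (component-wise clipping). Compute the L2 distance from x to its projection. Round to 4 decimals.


Project each component onto [0, 5].
clip(-6.9379) = 0.0, clip(8.0648) = 5.0, clip(0.4078) = 0.4078, clip(-4.7672) = 0.0
Projection = [0.0, 5.0, 0.4078, 0.0]
Squared diffs: [48.1345, 9.393, 0.0, 22.7262]
Distance = sqrt(80.2537) = 8.9584


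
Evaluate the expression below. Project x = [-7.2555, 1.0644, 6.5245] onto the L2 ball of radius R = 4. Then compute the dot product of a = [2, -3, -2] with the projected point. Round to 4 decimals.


Step 1: Compute ||x|| (intermediates to 6 decimals).
||x|| = sqrt((-7.2555)^2 + 1.0644^2 + 6.5245^2) = 9.815515
Step 2: Project.
Since ||x|| > R, scale = R/||x|| = 4/9.815515 = 0.407518, proj(x) = scale * x
proj(x) = [-2.956747, 0.433762, 2.658851]
Step 3: Dot product.
a^T * proj(x) = 2*(-2.956747) - 3*0.433762 - 2*2.658851 = -12.5325


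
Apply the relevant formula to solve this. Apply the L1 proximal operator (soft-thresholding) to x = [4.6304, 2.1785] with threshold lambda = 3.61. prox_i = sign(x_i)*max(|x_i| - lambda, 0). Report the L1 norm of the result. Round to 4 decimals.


Soft-thresholding with lambda = 3.61:
prox(4.6304) = sign(4.6304)*max(|4.6304| - 3.61, 0) = 1.0204
prox(2.1785) = sign(2.1785)*max(|2.1785| - 3.61, 0) = 0.0
prox(x) = [1.0204, 0.0]
||prox(x)||_1 = 1.0204 + 0.0 = 1.0204


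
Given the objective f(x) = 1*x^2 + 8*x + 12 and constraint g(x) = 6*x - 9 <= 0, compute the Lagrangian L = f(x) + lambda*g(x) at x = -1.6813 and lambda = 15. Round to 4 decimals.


Step 1: Evaluate f(x).
f(-1.6813) = 1*(-1.6813)^2 + 8*(-1.6813) + 12 = 1.3764
Step 2: Evaluate g(x).
g(-1.6813) = 6*-1.6813 - 9 = -19.0878
Step 3: Compute Lagrangian.
L = 1.3764 + 15*-19.0878 = -284.9406


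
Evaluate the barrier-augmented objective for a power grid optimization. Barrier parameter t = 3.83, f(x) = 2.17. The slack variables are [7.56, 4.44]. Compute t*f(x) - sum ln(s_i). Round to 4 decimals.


Step 1: Compute log-barrier.
ln values: [2.0229, 1.4907]
phi = -(2.0229 + 1.4907) = -3.5135
Step 2: Compute augmented objective.
t*f(x) = 3.83*2.17 = 8.3111
Total = 8.3111 - 3.5135 = 4.7976


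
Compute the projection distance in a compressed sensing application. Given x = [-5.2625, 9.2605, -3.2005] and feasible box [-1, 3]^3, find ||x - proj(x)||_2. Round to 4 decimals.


Project each component onto [-1, 3].
clip(-5.2625) = -1.0, clip(9.2605) = 3.0, clip(-3.2005) = -1.0
Projection = [-1.0, 3.0, -1.0]
Squared diffs: [18.1689, 39.1939, 4.8422]
Distance = sqrt(62.205) = 7.887


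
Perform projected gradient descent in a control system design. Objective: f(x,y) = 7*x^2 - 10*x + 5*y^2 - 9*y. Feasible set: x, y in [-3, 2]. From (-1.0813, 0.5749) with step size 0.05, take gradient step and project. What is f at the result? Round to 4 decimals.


Step 1: Compute gradient at (-1.0813, 0.5749).
grad_x = 2*7*-1.0813 - 10 = -25.1382
grad_y = 2*5*0.5749 - 9 = -3.251
Step 2: Gradient step.
x_raw = -1.0813 - 0.05*-25.1382 = 0.1756
y_raw = 0.5749 - 0.05*-3.251 = 0.7375
Step 3: Project onto [-3, 2].
x_proj = clip(0.1756) = 0.1756
y_proj = clip(0.7375) = 0.7375
Step 4: Evaluate f.
f(0.1756, 0.7375) = -5.4581


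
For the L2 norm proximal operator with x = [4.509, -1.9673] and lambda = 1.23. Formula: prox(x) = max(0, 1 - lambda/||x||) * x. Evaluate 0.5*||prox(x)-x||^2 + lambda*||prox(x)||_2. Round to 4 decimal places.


Step 1: Compute ||x||.
||x|| = 4.9195
Step 2: Compute scaling factor.
scale = max(0, 1 - 1.23/4.9195) = 0.75
Step 3: prox(x) = [3.3816, -1.4754]
||prox(x)|| = 3.6895
Step 4: Proximal objective.
0.5*||prox-x||^2 = 0.7565
lambda*||prox|| = 4.5381
Total = 5.2945


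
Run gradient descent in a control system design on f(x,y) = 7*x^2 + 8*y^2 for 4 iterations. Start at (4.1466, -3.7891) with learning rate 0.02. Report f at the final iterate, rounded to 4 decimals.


Gradient descent on f(x,y) = 7*x^2 + 8*y^2.
Starting point: (4.1466, -3.7891), alpha = 0.02
Step 1: grad_x = 2*7*4.1466 = 58.0524, grad_y = 2*8*-3.7891 = -60.6256
  x_1 = 4.1466 - 0.02*58.0524 = 2.9856
  y_1 = -3.7891 - 0.02*-60.6256 = -2.5766
Step 2: grad_x = 2*7*2.9856 = 41.7977, grad_y = 2*8*-2.5766 = -41.2254
  x_2 = 2.9856 - 0.02*41.7977 = 2.1496
  y_2 = -2.5766 - 0.02*-41.2254 = -1.7521
Step 3: grad_x = 2*7*2.1496 = 30.0944, grad_y = 2*8*-1.7521 = -28.0333
  x_3 = 2.1496 - 0.02*30.0944 = 1.5477
  y_3 = -1.7521 - 0.02*-28.0333 = -1.1914
Step 4: grad_x = 2*7*1.5477 = 21.6679, grad_y = 2*8*-1.1914 = -19.0626
  x_4 = 1.5477 - 0.02*21.6679 = 1.1144
  y_4 = -1.1914 - 0.02*-19.0626 = -0.8102
f(1.1144, -0.8102) = 7*1.1144^2 + 8*(-0.8102)^2 = 13.9433


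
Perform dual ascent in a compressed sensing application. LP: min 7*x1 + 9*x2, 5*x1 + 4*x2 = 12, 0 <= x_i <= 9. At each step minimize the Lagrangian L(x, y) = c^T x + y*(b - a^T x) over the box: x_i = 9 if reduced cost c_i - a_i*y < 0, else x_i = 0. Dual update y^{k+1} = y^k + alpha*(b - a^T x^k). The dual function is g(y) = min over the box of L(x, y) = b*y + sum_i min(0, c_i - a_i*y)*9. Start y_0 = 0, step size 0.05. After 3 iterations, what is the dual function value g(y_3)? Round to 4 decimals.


Dual ascent for LP: min 7*x1 + 9*x2, 5*x1 + 4*x2 = 12, 0 <= x_i <= 9
Step 1: y^k = 0.0, reduced costs: (7.0, 9.0)
  x^k = (0.0, 0.0), subgradient = b - a^T x = 12.0
  y^{k+1} = 0.0 + 0.05*12.0 = 0.6
Step 2: y^k = 0.6, reduced costs: (4.0, 6.6)
  x^k = (0.0, 0.0), subgradient = b - a^T x = 12.0
  y^{k+1} = 0.6 + 0.05*12.0 = 1.2
Step 3: y^k = 1.2, reduced costs: (1.0, 4.2)
  x^k = (0.0, 0.0), subgradient = b - a^T x = 12.0
  y^{k+1} = 1.2 + 0.05*12.0 = 1.8
Dual objective at y_3 = 1.8: reduced costs (-2.0, 1.8), box minimizer x = (9.0, 0.0)
g(y_3) = b*y + (c1 - a1*y)*x1 + (c2 - a2*y)*x2 = 12*1.8 + (-2.0)*9.0 + 1.8*0.0 = 21.6 - 18.0 + 0.0 = 3.6


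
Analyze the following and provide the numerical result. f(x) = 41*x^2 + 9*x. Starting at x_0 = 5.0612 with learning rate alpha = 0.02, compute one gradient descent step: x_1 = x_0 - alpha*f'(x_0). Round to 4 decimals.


We compute the gradient at x_0 and apply the update.
f'(x) = 82*x + 9
f'(5.0612) = 82*5.0612 + 9 = 424.0184
x_1 = 5.0612 - 0.02*424.0184 = -3.4192


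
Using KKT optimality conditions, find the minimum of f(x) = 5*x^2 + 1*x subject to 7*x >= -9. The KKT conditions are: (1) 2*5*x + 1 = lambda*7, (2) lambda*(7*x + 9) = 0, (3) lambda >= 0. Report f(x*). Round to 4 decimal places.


Step 1: Try lambda = 0 (constraint inactive).
Stationarity: 2*5*x + 1 = 0
x* = -1/(2*5) = -0.1
Check constraint: 7*-0.1 = -0.7 >= -9 -- satisfied.
Step 2: Compute optimal value.
f(x*) = 5*(-0.1)^2 + 1*(-0.1) = -0.05


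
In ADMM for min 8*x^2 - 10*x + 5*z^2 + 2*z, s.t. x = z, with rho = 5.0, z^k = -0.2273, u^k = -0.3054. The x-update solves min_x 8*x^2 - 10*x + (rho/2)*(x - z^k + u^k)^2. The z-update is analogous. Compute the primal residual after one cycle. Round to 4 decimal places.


ADMM iteration with rho = 5.0, z^k = -0.2273, u^k = -0.3054
Step 1: x-update.
Minimize 8*x^2 - 10*x + (5.0/2)*(x + 0.2273 - 0.3054)^2
FOC: (2*8 + 5.0)*x = 10 + 5.0*(-0.2273 + 0.3054)
x^{k+1} = 0.4948
Step 2: z-update.
Minimize 5*z^2 + 2*z + (5.0/2)*(0.4948 - z - 0.3054)^2
FOC: (2*5 + 5.0)*z = -2 + 5.0*(0.4948 - 0.3054)
z^{k+1} = -0.0702
Step 3: u-update.
u^{k+1} = -0.3054 + 0.4948 + 0.0702 = 0.2596
Step 4: Primal residual = |0.4948 + 0.0702| = 0.565


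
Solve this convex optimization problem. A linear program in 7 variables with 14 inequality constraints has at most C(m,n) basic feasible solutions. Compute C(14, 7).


Each vertex corresponds to some choice of n active constraints out of m, so the number of vertices is at most C(m, n) = m! / (n!(m-n)!).
m = 14, n = 7
Numerator: 14 * 13 * 12 * 11 * 10 * 9 * 8
Denominator: 7! = 5040
C(14, 7) = 3432


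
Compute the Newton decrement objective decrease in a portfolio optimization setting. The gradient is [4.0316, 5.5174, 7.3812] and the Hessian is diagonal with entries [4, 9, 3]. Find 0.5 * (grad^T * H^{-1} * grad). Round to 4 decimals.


Step 1: H is diagonal, so H^(-1) * g = [1.0079, 0.613, 2.4604].
Step 2: g^T H^(-1) g = sum_i g_i^2 / H_ii
  = (4.0316)^2/4 + (5.5174)^2/9 + (7.3812)^2/3
  = 4.0634 + 3.3824 + 18.1607 = 25.6066
Step 3: Objective decrease = 0.5 * g^T H^(-1) g = 12.8033


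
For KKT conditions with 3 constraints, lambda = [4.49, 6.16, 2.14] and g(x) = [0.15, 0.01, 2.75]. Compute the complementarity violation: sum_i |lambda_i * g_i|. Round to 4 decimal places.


KKT complementary slackness check:
lambda_1 * g_1 = 4.49 * 0.15 = 0.6735
lambda_2 * g_2 = 6.16 * 0.01 = 0.0616
lambda_3 * g_3 = 2.14 * 2.75 = 5.885
Total violation = 0.6735 + 0.0616 + 5.885 = 6.6201


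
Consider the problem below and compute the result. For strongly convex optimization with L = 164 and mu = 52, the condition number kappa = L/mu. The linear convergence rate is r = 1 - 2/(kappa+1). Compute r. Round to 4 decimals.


Step 1: Compute the condition number.
kappa = L/mu = 164/52 = 3.1538
Step 2: Compute the convergence rate.
r = 1 - 2/(kappa + 1) = 1 - 2*mu/(L + mu) = (L - mu)/(L + mu) = 112/216 = 0.5185


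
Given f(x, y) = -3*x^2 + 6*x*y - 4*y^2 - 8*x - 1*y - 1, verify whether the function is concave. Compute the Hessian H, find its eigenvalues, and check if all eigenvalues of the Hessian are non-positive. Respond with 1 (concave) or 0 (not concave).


The Hessian of f(x,y) = -3*x^2 + 6*x*y - 4*y^2 - 8*x - 1*y - 1 is:
H = [[-6, 6], [6, -8]]
Trace = -6 - 8 = -14
Determinant = -6*-8 - (6)^2 = 12
Discriminant = (-14)^2 - 4*12 = 148.0
Eigenvalues: lambda_1 = -13.0828, lambda_2 = -0.9172
The function is concave.

1


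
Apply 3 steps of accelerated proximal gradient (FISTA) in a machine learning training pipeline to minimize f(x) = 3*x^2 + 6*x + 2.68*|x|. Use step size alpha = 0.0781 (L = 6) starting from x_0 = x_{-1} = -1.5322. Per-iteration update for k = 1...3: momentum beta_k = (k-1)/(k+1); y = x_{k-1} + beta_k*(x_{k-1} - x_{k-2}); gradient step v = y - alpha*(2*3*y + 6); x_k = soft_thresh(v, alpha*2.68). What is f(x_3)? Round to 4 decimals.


FISTA on f(x) = 3*x^2 + 6*x + 2.68*|x|
L = 6, alpha = 0.0781
Iteration 1: beta = 0.0, y = -1.5322 + 0.0*(-1.5322 + 1.5322) = -1.5322
  grad(y) = -3.1932, v = y - alpha*grad = -1.2828
  prox(v) = soft_thresh(-1.2828, 0.2093) = -1.0735
Iteration 2: beta = 0.3333, y = -1.0735 + 0.3333*(-1.0735 + 1.5322) = -0.9206
  grad(y) = 0.4764, v = y - alpha*grad = -0.9578
  prox(v) = soft_thresh(-0.9578, 0.2093) = -0.7485
Iteration 3: beta = 0.5, y = -0.7485 + 0.5*(-0.7485 + 1.0735) = -0.586
  grad(y) = 2.484, v = y - alpha*grad = -0.78
  prox(v) = soft_thresh(-0.78, 0.2093) = -0.5707
f(x_3) = 3*(-0.5707)^2 + 6*(-0.5707) + 2.68*|-0.5707| = -0.9176


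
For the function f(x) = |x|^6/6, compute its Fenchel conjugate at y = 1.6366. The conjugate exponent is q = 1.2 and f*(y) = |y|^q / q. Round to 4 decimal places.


The conjugate exponent q satisfies 1/p + 1/q = 1.
p = 6, so q = 6/(6 - 1) = 1.2
|y|^q = 1.6366^1.2 = 1.8061
f*(1.6366) = 1.8061 / 1.2 = 1.505


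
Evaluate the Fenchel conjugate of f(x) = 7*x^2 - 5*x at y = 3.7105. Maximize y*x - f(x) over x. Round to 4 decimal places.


f*(y) = sup_x {y*x - a*x^2 - b*x} = sup_x {(y-b)*x - a*x^2}
FOC: (y - b) - 2a*x = 0 => x* = (y - b)/(2a)
x* = (3.7105 + 5)/(2*7) = 0.6222
f*(3.7105) = (y-b)^2/(4a) = (3.7105 + 5)^2/(4*7)
= 75.8728/28 = 2.7097


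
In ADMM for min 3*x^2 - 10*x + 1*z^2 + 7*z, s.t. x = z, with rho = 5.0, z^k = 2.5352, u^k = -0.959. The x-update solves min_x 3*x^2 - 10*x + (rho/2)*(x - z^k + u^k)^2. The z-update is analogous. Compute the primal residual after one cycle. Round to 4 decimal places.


ADMM iteration with rho = 5.0, z^k = 2.5352, u^k = -0.959
Step 1: x-update.
Minimize 3*x^2 - 10*x + (5.0/2)*(x - 2.5352 - 0.959)^2
FOC: (2*3 + 5.0)*x = 10 + 5.0*(2.5352 + 0.959)
x^{k+1} = 2.4974
Step 2: z-update.
Minimize 1*z^2 + 7*z + (5.0/2)*(2.4974 - z - 0.959)^2
FOC: (2*1 + 5.0)*z = -7 + 5.0*(2.4974 - 0.959)
z^{k+1} = 0.0988
Step 3: u-update.
u^{k+1} = -0.959 + 2.4974 - 0.0988 = 1.4395
Step 4: Primal residual = |2.4974 - 0.0988| = 2.3985


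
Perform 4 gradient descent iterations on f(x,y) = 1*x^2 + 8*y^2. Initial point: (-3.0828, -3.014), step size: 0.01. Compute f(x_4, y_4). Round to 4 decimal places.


Gradient descent on f(x,y) = 1*x^2 + 8*y^2.
Starting point: (-3.0828, -3.014), alpha = 0.01
Step 1: grad_x = 2*1*-3.0828 = -6.1656, grad_y = 2*8*-3.014 = -48.224
  x_1 = -3.0828 - 0.01*-6.1656 = -3.0211
  y_1 = -3.014 - 0.01*-48.224 = -2.5318
Step 2: grad_x = 2*1*-3.0211 = -6.0423, grad_y = 2*8*-2.5318 = -40.5082
  x_2 = -3.0211 - 0.01*-6.0423 = -2.9607
  y_2 = -2.5318 - 0.01*-40.5082 = -2.1267
Step 3: grad_x = 2*1*-2.9607 = -5.9214, grad_y = 2*8*-2.1267 = -34.0269
  x_3 = -2.9607 - 0.01*-5.9214 = -2.9015
  y_3 = -2.1267 - 0.01*-34.0269 = -1.7864
Step 4: grad_x = 2*1*-2.9015 = -5.803, grad_y = 2*8*-1.7864 = -28.5826
  x_4 = -2.9015 - 0.01*-5.803 = -2.8435
  y_4 = -1.7864 - 0.01*-28.5826 = -1.5006
f(-2.8435, -1.5006) = 1*(-2.8435)^2 + 8*(-1.5006)^2 = 26.0994


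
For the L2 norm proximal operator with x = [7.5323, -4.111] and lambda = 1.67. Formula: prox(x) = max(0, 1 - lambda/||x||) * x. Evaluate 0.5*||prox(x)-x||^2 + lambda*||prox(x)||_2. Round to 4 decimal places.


Step 1: Compute ||x||.
||x|| = 8.5811
Step 2: Compute scaling factor.
scale = max(0, 1 - 1.67/8.5811) = 0.8054
Step 3: prox(x) = [6.0664, -3.3109]
||prox(x)|| = 6.9111
Step 4: Proximal objective.
0.5*||prox-x||^2 = 1.3945
lambda*||prox|| = 11.5415
Total = 12.936


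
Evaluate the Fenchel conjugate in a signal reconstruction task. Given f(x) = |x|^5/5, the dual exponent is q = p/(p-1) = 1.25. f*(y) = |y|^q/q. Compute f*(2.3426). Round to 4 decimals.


The conjugate exponent q satisfies 1/p + 1/q = 1.
p = 5, so q = 5/(5 - 1) = 1.25
|y|^q = 2.3426^1.25 = 2.8982
f*(2.3426) = 2.8982 / 1.25 = 2.3185


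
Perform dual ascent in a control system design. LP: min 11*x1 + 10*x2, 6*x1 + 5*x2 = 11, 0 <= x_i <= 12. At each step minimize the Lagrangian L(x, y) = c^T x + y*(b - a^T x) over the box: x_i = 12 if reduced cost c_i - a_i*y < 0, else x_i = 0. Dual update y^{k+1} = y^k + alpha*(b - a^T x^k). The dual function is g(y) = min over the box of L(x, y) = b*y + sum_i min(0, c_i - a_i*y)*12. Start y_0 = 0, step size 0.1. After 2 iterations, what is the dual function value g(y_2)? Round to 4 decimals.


Dual ascent for LP: min 11*x1 + 10*x2, 6*x1 + 5*x2 = 11, 0 <= x_i <= 12
Step 1: y^k = 0.0, reduced costs: (11.0, 10.0)
  x^k = (0.0, 0.0), subgradient = b - a^T x = 11.0
  y^{k+1} = 0.0 + 0.1*11.0 = 1.1
Step 2: y^k = 1.1, reduced costs: (4.4, 4.5)
  x^k = (0.0, 0.0), subgradient = b - a^T x = 11.0
  y^{k+1} = 1.1 + 0.1*11.0 = 2.2
Dual objective at y_2 = 2.2: reduced costs (-2.2, -1.0), box minimizer x = (12.0, 12.0)
g(y_2) = b*y + (c1 - a1*y)*x1 + (c2 - a2*y)*x2 = 11*2.2 + (-2.2)*12.0 + (-1.0)*12.0 = 24.2 - 26.4 - 12.0 = -14.2


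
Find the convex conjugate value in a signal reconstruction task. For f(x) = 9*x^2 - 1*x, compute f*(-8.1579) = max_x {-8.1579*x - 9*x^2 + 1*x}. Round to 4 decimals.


f*(y) = sup_x {y*x - a*x^2 - b*x} = sup_x {(y-b)*x - a*x^2}
FOC: (y - b) - 2a*x = 0 => x* = (y - b)/(2a)
x* = (-8.1579 + 1)/(2*9) = -0.3977
f*(-8.1579) = (y-b)^2/(4a) = (-8.1579 + 1)^2/(4*9)
= 51.2355/36 = 1.4232


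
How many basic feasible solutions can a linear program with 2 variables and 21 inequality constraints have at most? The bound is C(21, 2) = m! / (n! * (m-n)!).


Each vertex corresponds to some choice of n active constraints out of m, so the number of vertices is at most C(m, n) = m! / (n!(m-n)!).
m = 21, n = 2
Numerator: 21 * 20
Denominator: 2! = 2
C(21, 2) = 210


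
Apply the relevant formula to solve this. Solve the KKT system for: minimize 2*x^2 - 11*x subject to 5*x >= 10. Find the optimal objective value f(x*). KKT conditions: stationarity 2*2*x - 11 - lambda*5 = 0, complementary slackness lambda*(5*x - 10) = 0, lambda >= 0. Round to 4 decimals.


Step 1: Try lambda = 0 (constraint inactive).
Stationarity: 2*2*x - 11 = 0
x* = 11/(2*2) = 2.75
Check constraint: 5*2.75 = 13.75 >= 10 -- satisfied.
Step 2: Compute optimal value.
f(x*) = 2*2.75^2 - 11*2.75 = -15.125


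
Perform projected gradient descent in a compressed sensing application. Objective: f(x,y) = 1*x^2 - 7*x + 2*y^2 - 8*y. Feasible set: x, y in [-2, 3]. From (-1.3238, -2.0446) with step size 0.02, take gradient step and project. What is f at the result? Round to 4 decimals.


Step 1: Compute gradient at (-1.3238, -2.0446).
grad_x = 2*1*-1.3238 - 7 = -9.6476
grad_y = 2*2*-2.0446 - 8 = -16.1784
Step 2: Gradient step.
x_raw = -1.3238 - 0.02*-9.6476 = -1.1308
y_raw = -2.0446 - 0.02*-16.1784 = -1.721
Step 3: Project onto [-2, 3].
x_proj = clip(-1.1308) = -1.1308
y_proj = clip(-1.721) = -1.721
Step 4: Evaluate f.
f(-1.1308, -1.721) = 28.8869


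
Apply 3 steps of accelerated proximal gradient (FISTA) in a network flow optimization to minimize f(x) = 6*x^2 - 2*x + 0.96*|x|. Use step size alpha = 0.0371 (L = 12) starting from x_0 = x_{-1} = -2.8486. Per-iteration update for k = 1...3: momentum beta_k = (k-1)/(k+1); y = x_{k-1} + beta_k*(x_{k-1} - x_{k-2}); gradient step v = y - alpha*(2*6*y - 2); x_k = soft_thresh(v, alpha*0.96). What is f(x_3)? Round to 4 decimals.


FISTA on f(x) = 6*x^2 - 2*x + 0.96*|x|
L = 12, alpha = 0.0371
Iteration 1: beta = 0.0, y = -2.8486 + 0.0*(-2.8486 + 2.8486) = -2.8486
  grad(y) = -36.1832, v = y - alpha*grad = -1.5062
  prox(v) = soft_thresh(-1.5062, 0.0356) = -1.4706
Iteration 2: beta = 0.3333, y = -1.4706 + 0.3333*(-1.4706 + 2.8486) = -1.0112
  grad(y) = -14.135, v = y - alpha*grad = -0.4868
  prox(v) = soft_thresh(-0.4868, 0.0356) = -0.4512
Iteration 3: beta = 0.5, y = -0.4512 + 0.5*(-0.4512 + 1.4706) = 0.0585
  grad(y) = -1.2985, v = y - alpha*grad = 0.1066
  prox(v) = soft_thresh(0.1066, 0.0356) = 0.071
f(x_3) = 6*0.071^2 - 2*0.071 + 0.96*|0.071| = -0.0436


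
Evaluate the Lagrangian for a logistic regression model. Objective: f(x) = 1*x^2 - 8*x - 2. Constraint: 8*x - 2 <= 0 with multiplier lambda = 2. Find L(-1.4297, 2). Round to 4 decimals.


Step 1: Evaluate f(x).
f(-1.4297) = 1*(-1.4297)^2 - 8*(-1.4297) - 2 = 11.4816
Step 2: Evaluate g(x).
g(-1.4297) = 8*-1.4297 - 2 = -13.4376
Step 3: Compute Lagrangian.
L = 11.4816 + 2*-13.4376 = -15.3936


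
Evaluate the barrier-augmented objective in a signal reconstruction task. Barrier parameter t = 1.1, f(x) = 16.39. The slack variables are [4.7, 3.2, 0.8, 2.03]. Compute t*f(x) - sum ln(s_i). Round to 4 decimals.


Step 1: Compute log-barrier.
ln values: [1.5476, 1.1632, -0.2231, 0.708]
phi = -(1.5476 + 1.1632 - 0.2231 + 0.708) = -3.1956
Step 2: Compute augmented objective.
t*f(x) = 1.1*16.39 = 18.029
Total = 18.029 - 3.1956 = 14.8334


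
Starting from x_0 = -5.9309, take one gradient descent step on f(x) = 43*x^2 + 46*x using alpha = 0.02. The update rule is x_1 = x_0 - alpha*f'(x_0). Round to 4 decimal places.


We compute the gradient at x_0 and apply the update.
f'(x) = 86*x + 46
f'(-5.9309) = 86*-5.9309 + 46 = -464.0574
x_1 = -5.9309 - 0.02*-464.0574 = 3.3502


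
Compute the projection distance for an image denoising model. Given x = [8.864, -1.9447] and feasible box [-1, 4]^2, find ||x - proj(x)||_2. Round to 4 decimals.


Project each component onto [-1, 4].
clip(8.864) = 4.0, clip(-1.9447) = -1.0
Projection = [4.0, -1.0]
Squared diffs: [23.6585, 0.8925]
Distance = sqrt(24.551) = 4.9549


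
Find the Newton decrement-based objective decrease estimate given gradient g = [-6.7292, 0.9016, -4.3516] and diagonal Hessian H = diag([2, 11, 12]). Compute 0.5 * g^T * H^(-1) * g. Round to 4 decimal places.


Step 1: H is diagonal, so H^(-1) * g = [-3.3646, 0.082, -0.3626].
Step 2: g^T H^(-1) g = sum_i g_i^2 / H_ii
  = (-6.7292)^2/2 + (0.9016)^2/11 + (-4.3516)^2/12
  = 22.6411 + 0.0739 + 1.578 = 24.293
Step 3: Objective decrease = 0.5 * g^T H^(-1) g = 12.1465


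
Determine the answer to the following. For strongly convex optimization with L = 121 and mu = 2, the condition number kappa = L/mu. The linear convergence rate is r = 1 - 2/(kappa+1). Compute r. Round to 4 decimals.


Step 1: Compute the condition number.
kappa = L/mu = 121/2 = 60.5
Step 2: Compute the convergence rate.
r = 1 - 2/(kappa + 1) = 1 - 2*mu/(L + mu) = (L - mu)/(L + mu) = 119/123 = 0.9675


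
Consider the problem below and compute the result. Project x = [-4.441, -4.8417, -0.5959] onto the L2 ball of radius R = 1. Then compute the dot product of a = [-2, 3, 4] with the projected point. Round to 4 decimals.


Step 1: Compute ||x|| (intermediates to 6 decimals).
||x|| = sqrt((-4.441)^2 + (-4.8417)^2 + (-0.5959)^2) = 6.596941
Step 2: Project.
Since ||x|| > R, scale = R/||x|| = 1/6.596941 = 0.151585, proj(x) = scale * x
proj(x) = [-0.673189, -0.733929, -0.09033]
Step 3: Dot product.
a^T * proj(x) = -2*(-0.673189) + 3*(-0.733929) + 4*(-0.09033) = -1.2167


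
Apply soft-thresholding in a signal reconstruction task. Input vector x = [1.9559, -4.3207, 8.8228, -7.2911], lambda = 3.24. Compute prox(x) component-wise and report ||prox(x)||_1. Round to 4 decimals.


Soft-thresholding with lambda = 3.24:
prox(1.9559) = sign(1.9559)*max(|1.9559| - 3.24, 0) = 0.0
prox(-4.3207) = sign(-4.3207)*max(|-4.3207| - 3.24, 0) = -1.0807
prox(8.8228) = sign(8.8228)*max(|8.8228| - 3.24, 0) = 5.5828
prox(-7.2911) = sign(-7.2911)*max(|-7.2911| - 3.24, 0) = -4.0511
prox(x) = [0.0, -1.0807, 5.5828, -4.0511]
||prox(x)||_1 = 0.0 + 1.0807 + 5.5828 + 4.0511 = 10.7146


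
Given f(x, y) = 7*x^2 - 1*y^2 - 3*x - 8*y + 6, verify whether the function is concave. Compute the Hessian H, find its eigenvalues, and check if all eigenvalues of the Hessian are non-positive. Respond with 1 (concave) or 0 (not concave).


The Hessian of f(x,y) = 7*x^2 - 1*y^2 - 3*x - 8*y + 6 is:
H = [[14, 0], [0, -2]]
Trace = 14 - 2 = 12
Determinant = 14*-2 - (0)^2 = -28
Discriminant = (12)^2 - 4*-28 = 256.0
Eigenvalues: lambda_1 = -2.0, lambda_2 = 14.0
The function is not concave.

0


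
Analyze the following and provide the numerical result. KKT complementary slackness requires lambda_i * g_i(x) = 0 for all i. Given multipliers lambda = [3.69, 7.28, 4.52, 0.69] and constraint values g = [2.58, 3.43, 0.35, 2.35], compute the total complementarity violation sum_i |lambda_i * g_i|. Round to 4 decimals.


KKT complementary slackness check:
lambda_1 * g_1 = 3.69 * 2.58 = 9.5202
lambda_2 * g_2 = 7.28 * 3.43 = 24.9704
lambda_3 * g_3 = 4.52 * 0.35 = 1.582
lambda_4 * g_4 = 0.69 * 2.35 = 1.6215
Total violation = 9.5202 + 24.9704 + 1.582 + 1.6215 = 37.6941
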